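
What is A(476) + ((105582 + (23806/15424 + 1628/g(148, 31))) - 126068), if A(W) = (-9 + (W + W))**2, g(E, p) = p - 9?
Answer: 6700482847/7712 ≈ 8.6884e+5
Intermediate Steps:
g(E, p) = -9 + p
A(W) = (-9 + 2*W)**2
A(476) + ((105582 + (23806/15424 + 1628/g(148, 31))) - 126068) = (-9 + 2*476)**2 + ((105582 + (23806/15424 + 1628/(-9 + 31))) - 126068) = (-9 + 952)**2 + ((105582 + (23806*(1/15424) + 1628/22)) - 126068) = 943**2 + ((105582 + (11903/7712 + 1628*(1/22))) - 126068) = 889249 + ((105582 + (11903/7712 + 74)) - 126068) = 889249 + ((105582 + 582591/7712) - 126068) = 889249 + (814830975/7712 - 126068) = 889249 - 157405441/7712 = 6700482847/7712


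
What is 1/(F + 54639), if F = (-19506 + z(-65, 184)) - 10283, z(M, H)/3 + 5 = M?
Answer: 1/24640 ≈ 4.0584e-5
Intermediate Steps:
z(M, H) = -15 + 3*M
F = -29999 (F = (-19506 + (-15 + 3*(-65))) - 10283 = (-19506 + (-15 - 195)) - 10283 = (-19506 - 210) - 10283 = -19716 - 10283 = -29999)
1/(F + 54639) = 1/(-29999 + 54639) = 1/24640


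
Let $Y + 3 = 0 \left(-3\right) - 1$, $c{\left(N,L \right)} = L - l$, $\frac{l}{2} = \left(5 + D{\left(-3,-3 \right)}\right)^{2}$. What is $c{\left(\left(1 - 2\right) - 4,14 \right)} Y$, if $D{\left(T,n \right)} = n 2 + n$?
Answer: $72$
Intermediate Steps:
$D{\left(T,n \right)} = 3 n$ ($D{\left(T,n \right)} = 2 n + n = 3 n$)
$l = 32$ ($l = 2 \left(5 + 3 \left(-3\right)\right)^{2} = 2 \left(5 - 9\right)^{2} = 2 \left(-4\right)^{2} = 2 \cdot 16 = 32$)
$c{\left(N,L \right)} = -32 + L$ ($c{\left(N,L \right)} = L - 32 = -32 + L$)
$Y = -4$ ($Y = -3 + \left(0 \left(-3\right) - 1\right) = -3 + \left(0 - 1\right) = -3 - 1 = -4$)
$c{\left(\left(1 - 2\right) - 4,14 \right)} Y = \left(-32 + 14\right) \left(-4\right) = \left(-18\right) \left(-4\right) = 72$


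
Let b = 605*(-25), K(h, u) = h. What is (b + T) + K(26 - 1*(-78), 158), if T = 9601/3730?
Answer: -56018729/3730 ≈ -15018.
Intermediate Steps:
T = 9601/3730 (T = 9601*(1/3730) = 9601/3730 ≈ 2.5740)
b = -15125
(b + T) + K(26 - 1*(-78), 158) = (-15125 + 9601/3730) + (26 - 1*(-78)) = -56406649/3730 + (26 + 78) = -56406649/3730 + 104 = -56018729/3730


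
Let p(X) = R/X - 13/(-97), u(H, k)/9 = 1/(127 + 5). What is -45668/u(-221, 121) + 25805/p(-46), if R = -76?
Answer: -1566942851/2391 ≈ -6.5535e+5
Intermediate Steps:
u(H, k) = 3/44 (u(H, k) = 9/(127 + 5) = 9/132 = 9*(1/132) = 3/44)
p(X) = 13/97 - 76/X (p(X) = -76/X - 13/(-97) = -76/X - 13*(-1/97) = -76/X + 13/97 = 13/97 - 76/X)
-45668/u(-221, 121) + 25805/p(-46) = -45668/3/44 + 25805/(13/97 - 76/(-46)) = -45668*44/3 + 25805/(13/97 - 76*(-1/46)) = -2009392/3 + 25805/(13/97 + 38/23) = -2009392/3 + 25805/(3985/2231) = -2009392/3 + 25805*(2231/3985) = -2009392/3 + 11514191/797 = -1566942851/2391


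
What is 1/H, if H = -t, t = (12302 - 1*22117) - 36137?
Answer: 1/45952 ≈ 2.1762e-5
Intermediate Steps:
t = -45952 (t = (12302 - 22117) - 36137 = -9815 - 36137 = -45952)
H = 45952 (H = -1*(-45952) = 45952)
1/H = 1/45952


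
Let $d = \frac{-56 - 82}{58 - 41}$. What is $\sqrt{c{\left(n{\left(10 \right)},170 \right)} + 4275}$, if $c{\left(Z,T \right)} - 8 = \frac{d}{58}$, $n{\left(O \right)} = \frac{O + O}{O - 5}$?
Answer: $\frac{55 \sqrt{344114}}{493} \approx 65.444$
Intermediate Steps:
$d = - \frac{138}{17} \approx -8.1176$
$n{\left(O \right)} = \frac{2 O}{-5 + O}$
$c{\left(Z,T \right)} = \frac{3875}{493}$ ($c{\left(Z,T \right)} = 8 - \frac{138}{17 \cdot 58} = 8 - \frac{69}{493} = \frac{3875}{493}$)
$\sqrt{c{\left(n{\left(10 \right)},170 \right)} + 4275} = \sqrt{\frac{3875}{493} + 4275} = \sqrt{\frac{2111450}{493}} = \frac{55 \sqrt{344114}}{493}$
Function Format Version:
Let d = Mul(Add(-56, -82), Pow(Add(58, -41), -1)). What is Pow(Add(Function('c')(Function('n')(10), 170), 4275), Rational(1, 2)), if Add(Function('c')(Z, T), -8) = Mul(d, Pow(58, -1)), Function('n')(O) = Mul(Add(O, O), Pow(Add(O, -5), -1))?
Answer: Mul(Rational(55, 493), Pow(344114, Rational(1, 2))) ≈ 65.444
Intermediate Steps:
d = Rational(-138, 17) (d = Mul(-138, Pow(17, -1)) = Mul(-138, Rational(1, 17)) = Rational(-138, 17) ≈ -8.1176)
Function('n')(O) = Mul(2, O, Pow(Add(-5, O), -1)) (Function('n')(O) = Mul(Mul(2, O), Pow(Add(-5, O), -1)) = Mul(2, O, Pow(Add(-5, O), -1)))
Function('c')(Z, T) = Rational(3875, 493) (Function('c')(Z, T) = Add(8, Mul(Rational(-138, 17), Pow(58, -1))) = Add(8, Mul(Rational(-138, 17), Rational(1, 58))) = Add(8, Rational(-69, 493)) = Rational(3875, 493))
Pow(Add(Function('c')(Function('n')(10), 170), 4275), Rational(1, 2)) = Pow(Add(Rational(3875, 493), 4275), Rational(1, 2)) = Pow(Rational(2111450, 493), Rational(1, 2)) = Mul(Rational(55, 493), Pow(344114, Rational(1, 2)))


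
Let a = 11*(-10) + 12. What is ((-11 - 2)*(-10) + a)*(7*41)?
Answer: 9184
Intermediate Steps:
a = -98 (a = -110 + 12 = -98)
((-11 - 2)*(-10) + a)*(7*41) = ((-11 - 2)*(-10) - 98)*(7*41) = (-13*(-10) - 98)*287 = (130 - 98)*287 = 32*287 = 9184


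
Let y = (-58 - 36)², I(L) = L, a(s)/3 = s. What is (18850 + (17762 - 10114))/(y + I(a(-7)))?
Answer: 26498/8815 ≈ 3.0060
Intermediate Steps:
a(s) = 3*s
y = 8836 (y = (-94)² = 8836)
(18850 + (17762 - 10114))/(y + I(a(-7))) = (18850 + (17762 - 10114))/(8836 + 3*(-7)) = (18850 + 7648)/(8836 - 21) = 26498/8815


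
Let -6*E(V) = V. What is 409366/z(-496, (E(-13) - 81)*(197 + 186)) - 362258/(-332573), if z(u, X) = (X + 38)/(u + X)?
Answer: 25068955478441128/60172765463 ≈ 4.1662e+5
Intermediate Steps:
E(V) = -V/6
z(u, X) = (38 + X)/(X + u)
409366/z(-496, (E(-13) - 81)*(197 + 186)) - 362258/(-332573) = 409366/(((38 + (-⅙*(-13) - 81)*(197 + 186))/((-⅙*(-13) - 81)*(197 + 186) - 496))) - 362258/(-332573) = 409366/(((38 + (13/6 - 81)*383)/((13/6 - 81)*383 - 496))) - 362258*(-1/332573) = 409366/(((38 - 473/6*383)/(-473/6*383 - 496))) + 362258/332573 = 409366/(((38 - 181159/6)/(-181159/6 - 496))) + 362258/332573 = 409366/((-180931/6/(-184135/6))) + 362258/332573 = 409366/((-6/184135*(-180931/6))) + 362258/332573 = 409366/(180931/184135) + 362258/332573 = 409366*(184135/180931) + 362258/332573 = 75378608410/180931 + 362258/332573 = 25068955478441128/60172765463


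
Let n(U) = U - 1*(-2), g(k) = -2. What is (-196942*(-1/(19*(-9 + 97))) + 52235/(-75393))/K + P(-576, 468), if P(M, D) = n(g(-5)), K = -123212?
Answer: -7380355643/7765873456176 ≈ -0.00095036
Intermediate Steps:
n(U) = 2 + U (n(U) = U + 2 = 2 + U)
P(M, D) = 0 (P(M, D) = 2 - 2 = 0)
(-196942*(-1/(19*(-9 + 97))) + 52235/(-75393))/K + P(-576, 468) = (-196942*(-1/(19*(-9 + 97))) + 52235/(-75393))/(-123212) + 0 = (-196942/(88*(-19)) + 52235*(-1/75393))*(-1/123212) + 0 = (-196942/(-1672) - 52235/75393)*(-1/123212) + 0 = (-196942*(-1/1672) - 52235/75393)*(-1/123212) + 0 = (98471/836 - 52235/75393)*(-1/123212) + 0 = (7380355643/63028548)*(-1/123212) + 0 = -7380355643/7765873456176 + 0 = -7380355643/7765873456176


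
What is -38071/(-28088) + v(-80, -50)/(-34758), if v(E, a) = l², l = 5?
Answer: 661284809/488141352 ≈ 1.3547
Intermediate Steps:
v(E, a) = 25 (v(E, a) = 5² = 25)
-38071/(-28088) + v(-80, -50)/(-34758) = -38071/(-28088) + 25/(-34758) = -38071*(-1/28088) + 25*(-1/34758) = 38071/28088 - 25/34758 = 661284809/488141352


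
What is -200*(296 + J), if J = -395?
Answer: 19800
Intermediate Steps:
-200*(296 + J) = -200*(296 - 395) = -200*(-99) = 19800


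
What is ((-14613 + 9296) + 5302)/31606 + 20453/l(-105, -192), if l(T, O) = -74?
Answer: -161609657/584711 ≈ -276.39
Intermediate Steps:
((-14613 + 9296) + 5302)/31606 + 20453/l(-105, -192) = ((-14613 + 9296) + 5302)/31606 + 20453/(-74) = (-5317 + 5302)*(1/31606) + 20453*(-1/74) = -15*1/31606 - 20453/74 = -15/31606 - 20453/74 = -161609657/584711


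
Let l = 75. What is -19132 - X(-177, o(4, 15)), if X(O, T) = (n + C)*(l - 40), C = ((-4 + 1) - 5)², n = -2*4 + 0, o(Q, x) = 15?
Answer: -21092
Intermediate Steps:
n = -8 (n = -8 + 0 = -8)
C = 64 (C = (-3 - 5)² = (-8)² = 64)
X(O, T) = 1960 (X(O, T) = (-8 + 64)*(75 - 40) = 56*35 = 1960)
-19132 - X(-177, o(4, 15)) = -19132 - 1*1960 = -19132 - 1960 = -21092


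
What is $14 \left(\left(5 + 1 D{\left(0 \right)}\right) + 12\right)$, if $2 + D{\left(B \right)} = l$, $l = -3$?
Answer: $168$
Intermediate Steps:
$D{\left(B \right)} = -5$ ($D{\left(B \right)} = -2 - 3 = -5$)
$14 \left(\left(5 + 1 D{\left(0 \right)}\right) + 12\right) = 14 \left(\left(5 + 1 \left(-5\right)\right) + 12\right) = 14 \left(\left(5 - 5\right) + 12\right) = 14 \left(0 + 12\right) = 14 \cdot 12 = 168$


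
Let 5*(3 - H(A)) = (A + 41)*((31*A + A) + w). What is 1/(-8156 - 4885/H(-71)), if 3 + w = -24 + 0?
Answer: -13791/112474511 ≈ -0.00012261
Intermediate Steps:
w = -27 (w = -3 + (-24 + 0) = -3 - 24 = -27)
H(A) = 3 - (-27 + 32*A)*(41 + A)/5 (H(A) = 3 - (A + 41)*((31*A + A) - 27)/5 = 3 - (41 + A)*(32*A - 27)/5 = 3 - (41 + A)*(-27 + 32*A)/5 = 3 - (-27 + 32*A)*(41 + A)/5)
1/(-8156 - 4885/H(-71)) = 1/(-8156 - 4885/(1122/5 - 257*(-71) - 32/5*(-71)²)) = 1/(-8156 - 4885/(1122/5 + 18247 - 32/5*5041)) = 1/(-8156 - 4885/(1122/5 + 18247 - 161312/5)) = 1/(-8156 - 4885/(-13791)) = 1/(-8156 - 4885*(-1/13791)) = 1/(-8156 + 4885/13791) = 1/(-112474511/13791) = -13791/112474511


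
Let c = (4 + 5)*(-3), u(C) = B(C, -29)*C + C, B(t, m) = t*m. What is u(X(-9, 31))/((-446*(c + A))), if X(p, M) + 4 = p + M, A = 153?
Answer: 521/3122 ≈ 0.16688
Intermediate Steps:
X(p, M) = -4 + M + p (X(p, M) = -4 + (p + M) = -4 + (M + p) = -4 + M + p)
B(t, m) = m*t
u(C) = C - 29*C² (u(C) = (-29*C)*C + C = -29*C² + C = C - 29*C²)
c = -27 (c = 9*(-3) = -27)
u(X(-9, 31))/((-446*(c + A))) = ((-4 + 31 - 9)*(1 - 29*(-4 + 31 - 9)))/((-446*(-27 + 153))) = (18*(1 - 29*18))/((-446*126)) = (18*(1 - 522))/(-56196) = (18*(-521))*(-1/56196) = -9378*(-1/56196) = 521/3122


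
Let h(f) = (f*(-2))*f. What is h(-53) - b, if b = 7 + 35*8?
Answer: -5905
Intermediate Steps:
h(f) = -2*f² (h(f) = (-2*f)*f = -2*f²)
b = 287 (b = 7 + 280 = 287)
h(-53) - b = -2*(-53)² - 1*287 = -2*2809 - 287 = -5618 - 287 = -5905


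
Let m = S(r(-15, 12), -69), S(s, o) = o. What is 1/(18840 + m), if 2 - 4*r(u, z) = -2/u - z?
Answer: 1/18771 ≈ 5.3274e-5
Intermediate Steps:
r(u, z) = ½ + 1/(2*u) + z/4 (r(u, z) = ½ - (-2/u - z)/4 = ½ - (-z - 2/u)/4 = ½ + (1/(2*u) + z/4) = ½ + 1/(2*u) + z/4)
m = -69
1/(18840 + m) = 1/(18840 - 69) = 1/18771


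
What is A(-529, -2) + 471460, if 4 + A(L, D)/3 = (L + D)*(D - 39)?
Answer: 536761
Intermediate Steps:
A(L, D) = -12 + 3*(-39 + D)*(D + L) (A(L, D) = -12 + 3*((L + D)*(D - 39)) = -12 + 3*((D + L)*(-39 + D)) = -12 + 3*((-39 + D)*(D + L)) = -12 + 3*(-39 + D)*(D + L))
A(-529, -2) + 471460 = (-12 - 117*(-2) - 117*(-529) + 3*(-2)**2 + 3*(-2)*(-529)) + 471460 = (-12 + 234 + 61893 + 3*4 + 3174) + 471460 = (-12 + 234 + 61893 + 12 + 3174) + 471460 = 65301 + 471460 = 536761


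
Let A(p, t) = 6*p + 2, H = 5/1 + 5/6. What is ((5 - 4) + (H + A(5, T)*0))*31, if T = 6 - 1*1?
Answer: 1271/6 ≈ 211.83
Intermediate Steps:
T = 5 (T = 6 - 1 = 5)
H = 35/6 (H = 5*1 + 5*(⅙) = 5 + ⅚ = 35/6 ≈ 5.8333)
A(p, t) = 2 + 6*p
((5 - 4) + (H + A(5, T)*0))*31 = ((5 - 4) + (35/6 + (2 + 6*5)*0))*31 = (1 + (35/6 + (2 + 30)*0))*31 = (1 + (35/6 + 32*0))*31 = (1 + (35/6 + 0))*31 = (1 + 35/6)*31 = (41/6)*31 = 1271/6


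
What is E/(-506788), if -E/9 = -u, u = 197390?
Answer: -888255/253394 ≈ -3.5054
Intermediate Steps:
E = 1776510 (E = -(-9)*197390 = -9*(-197390) = 1776510)
E/(-506788) = 1776510/(-506788) = 1776510*(-1/506788) = -888255/253394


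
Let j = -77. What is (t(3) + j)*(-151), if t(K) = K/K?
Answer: 11476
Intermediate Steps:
t(K) = 1
(t(3) + j)*(-151) = (1 - 77)*(-151) = -76*(-151) = 11476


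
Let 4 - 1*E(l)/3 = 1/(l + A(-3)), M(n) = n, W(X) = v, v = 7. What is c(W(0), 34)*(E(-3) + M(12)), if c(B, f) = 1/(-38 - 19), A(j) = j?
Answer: -49/114 ≈ -0.42982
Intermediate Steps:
W(X) = 7
E(l) = 12 - 3/(-3 + l) (E(l) = 12 - 3/(l - 3) = 12 - 3/(-3 + l))
c(B, f) = -1/57 (c(B, f) = 1/(-57) = -1/57)
c(W(0), 34)*(E(-3) + M(12)) = -(3*(-13 + 4*(-3))/(-3 - 3) + 12)/57 = -(3*(-13 - 12)/(-6) + 12)/57 = -(3*(-⅙)*(-25) + 12)/57 = -(25/2 + 12)/57 = -1/57*49/2 = -49/114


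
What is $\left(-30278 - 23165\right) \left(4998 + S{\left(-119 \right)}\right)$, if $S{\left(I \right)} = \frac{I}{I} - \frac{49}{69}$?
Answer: $- \frac{18431528726}{69} \approx -2.6712 \cdot 10^{8}$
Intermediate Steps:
$S{\left(I \right)} = \frac{20}{69}$ ($S{\left(I \right)} = 1 - \frac{49}{69} = \frac{20}{69}$)
$\left(-30278 - 23165\right) \left(4998 + S{\left(-119 \right)}\right) = \left(-30278 - 23165\right) \left(4998 + \frac{20}{69}\right) = \left(-30278 - 23165\right) \frac{344882}{69} = \left(-53443\right) \frac{344882}{69} = - \frac{18431528726}{69}$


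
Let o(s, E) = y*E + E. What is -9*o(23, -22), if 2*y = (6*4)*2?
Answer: 4950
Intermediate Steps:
y = 24 (y = ((6*4)*2)/2 = (24*2)/2 = (½)*48 = 24)
o(s, E) = 25*E (o(s, E) = 24*E + E = 25*E)
-9*o(23, -22) = -225*(-22) = -9*(-550) = 4950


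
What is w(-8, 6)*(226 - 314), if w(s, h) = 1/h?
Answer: -44/3 ≈ -14.667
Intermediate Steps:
w(-8, 6)*(226 - 314) = (226 - 314)/6 = (⅙)*(-88) = -44/3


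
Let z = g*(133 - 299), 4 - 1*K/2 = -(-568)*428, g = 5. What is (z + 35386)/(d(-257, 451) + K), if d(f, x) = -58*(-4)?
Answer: -8639/121492 ≈ -0.071108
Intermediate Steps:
d(f, x) = 232
K = -486200 (K = 8 - (-2)*(-568*428) = 8 - (-2)*(-243104) = 8 - 2*243104 = 8 - 486208 = -486200)
z = -830 (z = 5*(133 - 299) = 5*(-166) = -830)
(z + 35386)/(d(-257, 451) + K) = (-830 + 35386)/(232 - 486200) = 34556/(-485968) = 34556*(-1/485968) = -8639/121492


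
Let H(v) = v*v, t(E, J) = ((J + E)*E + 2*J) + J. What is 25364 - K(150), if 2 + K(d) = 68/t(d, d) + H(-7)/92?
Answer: 53031579547/2090700 ≈ 25365.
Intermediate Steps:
t(E, J) = 3*J + E*(E + J) (t(E, J) = ((E + J)*E + 2*J) + J = (E*(E + J) + 2*J) + J = (2*J + E*(E + J)) + J = 3*J + E*(E + J))
H(v) = v²
K(d) = -135/92 + 68/(2*d² + 3*d) (K(d) = -2 + (68/(d² + 3*d + d*d) + (-7)²/92) = -2 + (68/(d² + 3*d + d²) + 49*(1/92)) = -2 + (68/(2*d² + 3*d) + 49/92) = -2 + (49/92 + 68/(2*d² + 3*d)) = -135/92 + 68/(2*d² + 3*d))
25364 - K(150) = 25364 - (6256 - 405*150 - 270*150²)/(92*150*(3 + 2*150)) = 25364 - (6256 - 60750 - 270*22500)/(92*150*(3 + 300)) = 25364 - (6256 - 60750 - 6075000)/(92*150*303) = 25364 - (-6129494)/(92*150*303) = 25364 - 1*(-3064747/2090700) = 25364 + 3064747/2090700 = 53031579547/2090700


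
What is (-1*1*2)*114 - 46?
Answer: -274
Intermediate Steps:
(-1*1*2)*114 - 46 = -1*2*114 - 46 = -2*114 - 46 = -228 - 46 = -274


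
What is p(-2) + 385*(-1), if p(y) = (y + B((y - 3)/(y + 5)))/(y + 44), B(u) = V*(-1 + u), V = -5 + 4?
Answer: -24254/63 ≈ -384.98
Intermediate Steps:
V = -1
B(u) = 1 - u (B(u) = -(-1 + u) = 1 - u)
p(y) = (1 + y - (-3 + y)/(5 + y))/(44 + y) (p(y) = (y + (1 - (y - 3)/(y + 5)))/(y + 44) = (y + (1 - (-3 + y)/(5 + y)))/(44 + y) = (1 + y - (-3 + y)/(5 + y))/(44 + y))
p(-2) + 385*(-1) = (3 - 1*(-2) + (1 - 2)*(5 - 2))/((5 - 2)*(44 - 2)) + 385*(-1) = (3 + 2 - 1*3)/(3*42) - 385 = (1/3)*(1/42)*(3 + 2 - 3) - 385 = (1/3)*(1/42)*2 - 385 = 1/63 - 385 = -24254/63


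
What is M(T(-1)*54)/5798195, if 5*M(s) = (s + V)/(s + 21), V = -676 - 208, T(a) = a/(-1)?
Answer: -166/434864625 ≈ -3.8173e-7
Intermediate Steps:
T(a) = -a (T(a) = a*(-1) = -a)
V = -884
M(s) = (-884 + s)/(5*(21 + s)) (M(s) = ((s - 884)/(s + 21))/5 = ((-884 + s)/(21 + s))/5 = (-884 + s)/(5*(21 + s)))
M(T(-1)*54)/5798195 = ((-884 - 1*(-1)*54)/(5*(21 - 1*(-1)*54)))/5798195 = ((-884 + 1*54)/(5*(21 + 1*54)))*(1/5798195) = ((-884 + 54)/(5*(21 + 54)))*(1/5798195) = ((⅕)*(-830)/75)*(1/5798195) = ((⅕)*(1/75)*(-830))*(1/5798195) = -166/75*1/5798195 = -166/434864625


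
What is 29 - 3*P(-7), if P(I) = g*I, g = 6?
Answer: 155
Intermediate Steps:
P(I) = 6*I
29 - 3*P(-7) = 29 - 18*(-7) = 29 - 3*(-42) = 29 + 126 = 155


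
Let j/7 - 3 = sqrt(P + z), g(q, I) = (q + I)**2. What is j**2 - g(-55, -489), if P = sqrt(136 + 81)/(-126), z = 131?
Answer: -295936 + (126 + sqrt(14)*sqrt(16506 - sqrt(217)))**2/36 ≈ -2.8572e+5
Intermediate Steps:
P = -sqrt(217)/126 (P = sqrt(217)*(-1/126) = -sqrt(217)/126 ≈ -0.11691)
g(q, I) = (I + q)**2
j = 21 + 7*sqrt(131 - sqrt(217)/126) (j = 21 + 7*sqrt(-sqrt(217)/126 + 131) = 21 + 7*sqrt(131 - sqrt(217)/126) ≈ 101.08)
j**2 - g(-55, -489) = (21 + sqrt(231084 - 14*sqrt(217))/6)**2 - (-489 - 55)**2 = (21 + sqrt(231084 - 14*sqrt(217))/6)**2 - 1*(-544)**2 = (21 + sqrt(231084 - 14*sqrt(217))/6)**2 - 1*295936 = (21 + sqrt(231084 - 14*sqrt(217))/6)**2 - 295936 = -295936 + (21 + sqrt(231084 - 14*sqrt(217))/6)**2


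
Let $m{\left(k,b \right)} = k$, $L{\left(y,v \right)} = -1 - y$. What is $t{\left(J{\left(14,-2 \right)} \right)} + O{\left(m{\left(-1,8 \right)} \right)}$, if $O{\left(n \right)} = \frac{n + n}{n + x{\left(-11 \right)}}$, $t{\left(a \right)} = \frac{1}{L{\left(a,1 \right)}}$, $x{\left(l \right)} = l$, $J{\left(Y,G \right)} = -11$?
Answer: $\frac{4}{15} \approx 0.26667$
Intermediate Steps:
$t{\left(a \right)} = \frac{1}{-1 - a}$
$O{\left(n \right)} = \frac{2 n}{-11 + n}$ ($O{\left(n \right)} = \frac{n + n}{n - 11} = \frac{2 n}{-11 + n}$)
$t{\left(J{\left(14,-2 \right)} \right)} + O{\left(m{\left(-1,8 \right)} \right)} = - \frac{1}{1 - 11} + 2 \left(-1\right) \frac{1}{-11 - 1} = - \frac{1}{-10} + 2 \left(-1\right) \frac{1}{-12} = \left(-1\right) \left(- \frac{1}{10}\right) + 2 \left(-1\right) \left(- \frac{1}{12}\right) = \frac{1}{10} + \frac{1}{6} = \frac{4}{15}$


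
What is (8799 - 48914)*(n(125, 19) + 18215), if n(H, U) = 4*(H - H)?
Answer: -730694725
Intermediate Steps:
n(H, U) = 0 (n(H, U) = 4*0 = 0)
(8799 - 48914)*(n(125, 19) + 18215) = (8799 - 48914)*(0 + 18215) = -40115*18215 = -730694725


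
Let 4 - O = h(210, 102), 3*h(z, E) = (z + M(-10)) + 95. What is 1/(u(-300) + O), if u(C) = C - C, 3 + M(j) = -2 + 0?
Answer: -1/96 ≈ -0.010417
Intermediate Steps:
M(j) = -5 (M(j) = -3 + (-2 + 0) = -3 - 2 = -5)
u(C) = 0
h(z, E) = 30 + z/3 (h(z, E) = ((z - 5) + 95)/3 = ((-5 + z) + 95)/3 = (90 + z)/3 = 30 + z/3)
O = -96 (O = 4 - (30 + (⅓)*210) = 4 - (30 + 70) = 4 - 1*100 = 4 - 100 = -96)
1/(u(-300) + O) = 1/(0 - 96) = 1/(-96) = -1/96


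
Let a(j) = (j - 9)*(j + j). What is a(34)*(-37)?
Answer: -62900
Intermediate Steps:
a(j) = 2*j*(-9 + j) (a(j) = (-9 + j)*(2*j) = 2*j*(-9 + j))
a(34)*(-37) = (2*34*(-9 + 34))*(-37) = (2*34*25)*(-37) = 1700*(-37) = -62900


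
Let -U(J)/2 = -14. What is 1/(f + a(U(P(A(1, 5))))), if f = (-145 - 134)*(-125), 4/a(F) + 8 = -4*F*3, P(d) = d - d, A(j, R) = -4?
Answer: 86/2999249 ≈ 2.8674e-5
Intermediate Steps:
P(d) = 0
U(J) = 28 (U(J) = -2*(-14) = 28)
a(F) = 4/(-8 - 12*F) (a(F) = 4/(-8 - 4*F*3) = 4/(-8 - 12*F))
f = 34875 (f = -279*(-125) = 34875)
1/(f + a(U(P(A(1, 5))))) = 1/(34875 - 1/(2 + 3*28)) = 1/(34875 - 1/(2 + 84)) = 1/(34875 - 1/86) = 1/(2999249/86) = 86/2999249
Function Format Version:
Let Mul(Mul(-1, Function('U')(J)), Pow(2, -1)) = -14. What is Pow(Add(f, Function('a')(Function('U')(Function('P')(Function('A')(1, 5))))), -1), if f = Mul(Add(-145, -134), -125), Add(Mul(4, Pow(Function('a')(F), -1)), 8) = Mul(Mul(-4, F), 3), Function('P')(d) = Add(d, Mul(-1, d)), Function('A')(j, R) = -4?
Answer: Rational(86, 2999249) ≈ 2.8674e-5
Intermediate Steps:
Function('P')(d) = 0
Function('U')(J) = 28 (Function('U')(J) = Mul(-2, -14) = 28)
Function('a')(F) = Mul(4, Pow(Add(-8, Mul(-12, F)), -1)) (Function('a')(F) = Mul(4, Pow(Add(-8, Mul(Mul(-4, F), 3)), -1)) = Mul(4, Pow(Add(-8, Mul(-12, F)), -1)))
f = 34875 (f = Mul(-279, -125) = 34875)
Pow(Add(f, Function('a')(Function('U')(Function('P')(Function('A')(1, 5))))), -1) = Pow(Add(34875, Mul(-1, Pow(Add(2, Mul(3, 28)), -1))), -1) = Pow(Add(34875, Mul(-1, Pow(Add(2, 84), -1))), -1) = Pow(Add(34875, Mul(-1, Pow(86, -1))), -1) = Pow(Add(34875, Mul(-1, Rational(1, 86))), -1) = Pow(Add(34875, Rational(-1, 86)), -1) = Pow(Rational(2999249, 86), -1) = Rational(86, 2999249)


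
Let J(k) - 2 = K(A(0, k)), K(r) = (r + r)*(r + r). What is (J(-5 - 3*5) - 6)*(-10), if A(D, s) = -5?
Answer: -960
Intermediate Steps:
K(r) = 4*r² (K(r) = (2*r)*(2*r) = 4*r²)
J(k) = 102 (J(k) = 2 + 4*(-5)² = 2 + 4*25 = 2 + 100 = 102)
(J(-5 - 3*5) - 6)*(-10) = (102 - 6)*(-10) = 96*(-10) = -960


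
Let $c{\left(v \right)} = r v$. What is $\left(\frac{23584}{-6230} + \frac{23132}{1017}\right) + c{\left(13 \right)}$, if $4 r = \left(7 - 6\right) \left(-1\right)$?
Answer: $\frac{199071449}{12671820} \approx 15.71$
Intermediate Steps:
$r = - \frac{1}{4}$ ($r = \frac{\left(7 - 6\right) \left(-1\right)}{4} = \frac{1 \left(-1\right)}{4} = \frac{1}{4} \left(-1\right) = - \frac{1}{4} \approx -0.25$)
$c{\left(v \right)} = - \frac{v}{4}$
$\left(\frac{23584}{-6230} + \frac{23132}{1017}\right) + c{\left(13 \right)} = \left(\frac{23584}{-6230} + \frac{23132}{1017}\right) - \frac{13}{4} = \left(23584 \left(- \frac{1}{6230}\right) + 23132 \cdot \frac{1}{1017}\right) - \frac{13}{4} = \left(- \frac{11792}{3115} + \frac{23132}{1017}\right) - \frac{13}{4} = \frac{60063716}{3167955} - \frac{13}{4} = \frac{199071449}{12671820}$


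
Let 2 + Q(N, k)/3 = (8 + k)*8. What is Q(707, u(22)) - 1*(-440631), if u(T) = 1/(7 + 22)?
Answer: 12783717/29 ≈ 4.4082e+5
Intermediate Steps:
u(T) = 1/29
Q(N, k) = 186 + 24*k (Q(N, k) = -6 + 3*((8 + k)*8) = -6 + 3*(64 + 8*k) = -6 + (192 + 24*k) = 186 + 24*k)
Q(707, u(22)) - 1*(-440631) = (186 + 24*(1/29)) - 1*(-440631) = (186 + 24/29) + 440631 = 5418/29 + 440631 = 12783717/29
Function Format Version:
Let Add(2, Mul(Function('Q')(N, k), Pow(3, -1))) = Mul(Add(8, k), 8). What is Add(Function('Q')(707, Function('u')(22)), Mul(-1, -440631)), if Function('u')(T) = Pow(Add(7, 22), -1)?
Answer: Rational(12783717, 29) ≈ 4.4082e+5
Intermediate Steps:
Function('u')(T) = Rational(1, 29) (Function('u')(T) = Pow(29, -1) = Rational(1, 29))
Function('Q')(N, k) = Add(186, Mul(24, k)) (Function('Q')(N, k) = Add(-6, Mul(3, Mul(Add(8, k), 8))) = Add(-6, Mul(3, Add(64, Mul(8, k)))) = Add(-6, Add(192, Mul(24, k))) = Add(186, Mul(24, k)))
Add(Function('Q')(707, Function('u')(22)), Mul(-1, -440631)) = Add(Add(186, Mul(24, Rational(1, 29))), Mul(-1, -440631)) = Add(Add(186, Rational(24, 29)), 440631) = Add(Rational(5418, 29), 440631) = Rational(12783717, 29)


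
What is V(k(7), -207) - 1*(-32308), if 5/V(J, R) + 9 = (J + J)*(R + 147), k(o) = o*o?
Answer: 190261807/5889 ≈ 32308.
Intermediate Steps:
k(o) = o²
V(J, R) = 5/(-9 + 2*J*(147 + R)) (V(J, R) = 5/(-9 + (J + J)*(R + 147)) = 5/(-9 + (2*J)*(147 + R)) = 5/(-9 + 2*J*(147 + R)))
V(k(7), -207) - 1*(-32308) = 5/(-9 + 294*7² + 2*7²*(-207)) - 1*(-32308) = 5/(-9 + 294*49 + 2*49*(-207)) + 32308 = 5/(-9 + 14406 - 20286) + 32308 = 5/(-5889) + 32308 = 5*(-1/5889) + 32308 = -5/5889 + 32308 = 190261807/5889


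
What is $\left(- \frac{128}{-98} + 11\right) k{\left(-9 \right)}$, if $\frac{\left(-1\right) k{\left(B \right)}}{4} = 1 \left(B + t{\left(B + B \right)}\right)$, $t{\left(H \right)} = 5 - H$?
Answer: $- \frac{4824}{7} \approx -689.14$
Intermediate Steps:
$k{\left(B \right)} = -20 + 4 B$ ($k{\left(B \right)} = - 4 \cdot 1 \left(B - \left(-5 + 2 B\right)\right) = - 4 \cdot 1 \left(5 - B\right) = - 4 \left(5 - B\right) = -20 + 4 B$)
$\left(- \frac{128}{-98} + 11\right) k{\left(-9 \right)} = \left(- \frac{128}{-98} + 11\right) \left(-20 + 4 \left(-9\right)\right) = \left(\left(-128\right) \left(- \frac{1}{98}\right) + 11\right) \left(-20 - 36\right) = \left(\frac{64}{49} + 11\right) \left(-56\right) = \frac{603}{49} \left(-56\right) = - \frac{4824}{7}$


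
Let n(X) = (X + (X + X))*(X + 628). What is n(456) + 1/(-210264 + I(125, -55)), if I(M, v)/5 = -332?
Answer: 314264642687/211924 ≈ 1.4829e+6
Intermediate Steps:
I(M, v) = -1660 (I(M, v) = 5*(-332) = -1660)
n(X) = 3*X*(628 + X) (n(X) = (X + 2*X)*(628 + X) = (3*X)*(628 + X) = 3*X*(628 + X))
n(456) + 1/(-210264 + I(125, -55)) = 3*456*(628 + 456) + 1/(-210264 - 1660) = 3*456*1084 + 1/(-211924) = 1482912 - 1/211924 = 314264642687/211924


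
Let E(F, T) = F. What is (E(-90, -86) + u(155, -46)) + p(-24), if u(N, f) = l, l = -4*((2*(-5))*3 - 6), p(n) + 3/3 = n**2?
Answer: 629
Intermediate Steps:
p(n) = -1 + n**2
l = 144 (l = -4*(-10*3 - 6) = -4*(-30 - 6) = -4*(-36) = 144)
u(N, f) = 144
(E(-90, -86) + u(155, -46)) + p(-24) = (-90 + 144) + (-1 + (-24)**2) = 54 + (-1 + 576) = 54 + 575 = 629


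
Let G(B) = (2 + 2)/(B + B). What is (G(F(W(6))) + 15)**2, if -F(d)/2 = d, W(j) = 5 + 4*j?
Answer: 188356/841 ≈ 223.97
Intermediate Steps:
F(d) = -2*d
G(B) = 2/B (G(B) = 4/((2*B)) = 4*(1/(2*B)) = 2/B)
(G(F(W(6))) + 15)**2 = (2/((-2*(5 + 4*6))) + 15)**2 = (2/((-2*(5 + 24))) + 15)**2 = (2/((-2*29)) + 15)**2 = (2/(-58) + 15)**2 = (2*(-1/58) + 15)**2 = (-1/29 + 15)**2 = (434/29)**2 = 188356/841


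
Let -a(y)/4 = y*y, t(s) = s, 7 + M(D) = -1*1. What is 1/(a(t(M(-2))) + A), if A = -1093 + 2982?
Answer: 1/1633 ≈ 0.00061237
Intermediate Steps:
M(D) = -8 (M(D) = -7 - 1*1 = -7 - 1 = -8)
A = 1889
a(y) = -4*y² (a(y) = -4*y*y = -4*y²)
1/(a(t(M(-2))) + A) = 1/(-4*(-8)² + 1889) = 1/(-4*64 + 1889) = 1/(-256 + 1889) = 1/1633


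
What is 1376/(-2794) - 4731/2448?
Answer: -2764477/1139952 ≈ -2.4251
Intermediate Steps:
1376/(-2794) - 4731/2448 = 1376*(-1/2794) - 4731*1/2448 = -688/1397 - 1577/816 = -2764477/1139952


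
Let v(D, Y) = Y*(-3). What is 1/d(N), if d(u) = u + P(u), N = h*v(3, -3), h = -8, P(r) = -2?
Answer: -1/74 ≈ -0.013514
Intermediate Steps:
v(D, Y) = -3*Y
N = -72 (N = -(-24)*(-3) = -8*9 = -72)
d(u) = -2 + u (d(u) = u - 2 = -2 + u)
1/d(N) = 1/(-2 - 72) = 1/(-74) = -1/74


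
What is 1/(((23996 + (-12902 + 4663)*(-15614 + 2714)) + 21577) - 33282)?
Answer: 1/106295391 ≈ 9.4077e-9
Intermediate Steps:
1/(((23996 + (-12902 + 4663)*(-15614 + 2714)) + 21577) - 33282) = 1/(((23996 - 8239*(-12900)) + 21577) - 33282) = 1/(((23996 + 106283100) + 21577) - 33282) = 1/((106307096 + 21577) - 33282) = 1/(106328673 - 33282) = 1/106295391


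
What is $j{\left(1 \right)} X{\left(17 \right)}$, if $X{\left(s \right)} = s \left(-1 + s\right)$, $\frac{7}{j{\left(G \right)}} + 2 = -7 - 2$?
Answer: $- \frac{1904}{11} \approx -173.09$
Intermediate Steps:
$j{\left(G \right)} = - \frac{7}{11}$ ($j{\left(G \right)} = \frac{7}{-2 - 9} = \frac{7}{-11} = 7 \left(- \frac{1}{11}\right) = - \frac{7}{11}$)
$j{\left(1 \right)} X{\left(17 \right)} = - \frac{7 \cdot 17 \left(-1 + 17\right)}{11} = - \frac{7 \cdot 17 \cdot 16}{11} = \left(- \frac{7}{11}\right) 272 = - \frac{1904}{11}$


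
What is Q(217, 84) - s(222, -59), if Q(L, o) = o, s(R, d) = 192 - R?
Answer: 114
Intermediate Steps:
Q(217, 84) - s(222, -59) = 84 - (192 - 1*222) = 84 - (192 - 222) = 84 - 1*(-30) = 84 + 30 = 114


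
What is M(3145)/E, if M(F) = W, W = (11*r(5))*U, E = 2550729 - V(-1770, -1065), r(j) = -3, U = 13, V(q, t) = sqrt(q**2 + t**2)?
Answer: -121584749/722912684924 - 715*sqrt(18965)/722912684924 ≈ -0.00016832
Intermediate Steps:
E = 2550729 - 15*sqrt(18965) (E = 2550729 - sqrt((-1770)**2 + (-1065)**2) = 2550729 - sqrt(3132900 + 1134225) = 2550729 - sqrt(4267125) = 2550729 - 15*sqrt(18965) ≈ 2.5487e+6)
W = -429 (W = (11*(-3))*13 = -33*13 = -429)
M(F) = -429
M(3145)/E = -429/(2550729 - 15*sqrt(18965))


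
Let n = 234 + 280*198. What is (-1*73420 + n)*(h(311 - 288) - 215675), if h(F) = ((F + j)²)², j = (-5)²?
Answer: -90375781786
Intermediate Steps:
n = 55674 (n = 234 + 55440 = 55674)
j = 25
h(F) = (25 + F)⁴ (h(F) = ((F + 25)²)² = ((25 + F)²)² = (25 + F)⁴)
(-1*73420 + n)*(h(311 - 288) - 215675) = (-1*73420 + 55674)*((25 + (311 - 288))⁴ - 215675) = (-73420 + 55674)*((25 + 23)⁴ - 215675) = -17746*(48⁴ - 215675) = -17746*(5308416 - 215675) = -17746*5092741 = -90375781786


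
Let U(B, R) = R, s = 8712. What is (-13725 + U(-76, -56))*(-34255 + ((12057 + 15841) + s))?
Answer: -32454255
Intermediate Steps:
(-13725 + U(-76, -56))*(-34255 + ((12057 + 15841) + s)) = (-13725 - 56)*(-34255 + ((12057 + 15841) + 8712)) = -13781*(-34255 + (27898 + 8712)) = -13781*(-34255 + 36610) = -13781*2355 = -32454255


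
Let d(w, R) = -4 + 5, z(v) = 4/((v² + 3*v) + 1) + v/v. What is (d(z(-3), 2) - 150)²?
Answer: 22201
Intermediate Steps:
z(v) = 1 + 4/(1 + v² + 3*v) (z(v) = 4/(1 + v² + 3*v) + 1 = 1 + 4/(1 + v² + 3*v))
d(w, R) = 1
(d(z(-3), 2) - 150)² = (1 - 150)² = (-149)² = 22201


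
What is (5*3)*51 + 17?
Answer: 782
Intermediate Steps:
(5*3)*51 + 17 = 15*51 + 17 = 765 + 17 = 782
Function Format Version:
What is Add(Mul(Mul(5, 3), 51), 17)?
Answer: 782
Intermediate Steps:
Add(Mul(Mul(5, 3), 51), 17) = Add(Mul(15, 51), 17) = Add(765, 17) = 782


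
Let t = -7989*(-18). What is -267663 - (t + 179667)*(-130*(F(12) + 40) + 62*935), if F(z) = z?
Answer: -16565115153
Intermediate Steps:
t = 143802
-267663 - (t + 179667)*(-130*(F(12) + 40) + 62*935) = -267663 - (143802 + 179667)*(-130*(12 + 40) + 62*935) = -267663 - 323469*(-130*52 + 57970) = -267663 - 323469*(-6760 + 57970) = -267663 - 323469*51210 = -267663 - 1*16564847490 = -267663 - 16564847490 = -16565115153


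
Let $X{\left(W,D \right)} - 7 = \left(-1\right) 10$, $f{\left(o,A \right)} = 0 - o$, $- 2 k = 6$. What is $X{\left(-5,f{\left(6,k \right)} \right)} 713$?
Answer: $-2139$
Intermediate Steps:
$k = -3$ ($k = \left(- \frac{1}{2}\right) 6 = -3$)
$f{\left(o,A \right)} = - o$
$X{\left(W,D \right)} = -3$ ($X{\left(W,D \right)} = 7 - 10 = -3$)
$X{\left(-5,f{\left(6,k \right)} \right)} 713 = \left(-3\right) 713 = -2139$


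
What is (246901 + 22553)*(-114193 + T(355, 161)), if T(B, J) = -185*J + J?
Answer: -38752065918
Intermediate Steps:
T(B, J) = -184*J
(246901 + 22553)*(-114193 + T(355, 161)) = (246901 + 22553)*(-114193 - 184*161) = 269454*(-114193 - 29624) = 269454*(-143817) = -38752065918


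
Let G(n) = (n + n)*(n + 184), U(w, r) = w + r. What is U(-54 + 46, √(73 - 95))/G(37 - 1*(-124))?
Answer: -4/55545 + I*√22/111090 ≈ -7.2014e-5 + 4.2222e-5*I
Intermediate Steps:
U(w, r) = r + w
G(n) = 2*n*(184 + n) (G(n) = (2*n)*(184 + n) = 2*n*(184 + n))
U(-54 + 46, √(73 - 95))/G(37 - 1*(-124)) = (√(73 - 95) + (-54 + 46))/((2*(37 - 1*(-124))*(184 + (37 - 1*(-124))))) = (√(-22) - 8)/((2*(37 + 124)*(184 + (37 + 124)))) = (I*√22 - 8)/((2*161*(184 + 161))) = (-8 + I*√22)/((2*161*345)) = (-8 + I*√22)/111090 = (-8 + I*√22)*(1/111090) = -4/55545 + I*√22/111090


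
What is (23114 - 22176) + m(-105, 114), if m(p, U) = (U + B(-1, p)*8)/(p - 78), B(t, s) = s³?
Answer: 3144180/61 ≈ 51544.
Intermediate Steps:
m(p, U) = (U + 8*p³)/(-78 + p) (m(p, U) = (U + p³*8)/(p - 78) = (U + 8*p³)/(-78 + p))
(23114 - 22176) + m(-105, 114) = (23114 - 22176) + (114 + 8*(-105)³)/(-78 - 105) = 938 + (114 + 8*(-1157625))/(-183) = 938 - (114 - 9261000)/183 = 938 - 1/183*(-9260886) = 938 + 3086962/61 = 3144180/61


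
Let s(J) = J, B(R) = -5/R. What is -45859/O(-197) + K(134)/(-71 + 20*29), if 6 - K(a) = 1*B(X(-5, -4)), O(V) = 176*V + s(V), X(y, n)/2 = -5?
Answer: 47068021/35496642 ≈ 1.3260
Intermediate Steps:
X(y, n) = -10 (X(y, n) = 2*(-5) = -10)
O(V) = 177*V (O(V) = 176*V + V = 177*V)
K(a) = 11/2 (K(a) = 6 - (-5/(-10)) = 6 - (-5*(-⅒)) = 6 - 1/2 = 6 - 1*½ = 6 - ½ = 11/2)
-45859/O(-197) + K(134)/(-71 + 20*29) = -45859/(177*(-197)) + 11/(2*(-71 + 20*29)) = -45859/(-34869) + 11/(2*(-71 + 580)) = -45859*(-1/34869) + (11/2)/509 = 45859/34869 + (11/2)*(1/509) = 45859/34869 + 11/1018 = 47068021/35496642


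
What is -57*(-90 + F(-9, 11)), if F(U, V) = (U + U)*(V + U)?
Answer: 7182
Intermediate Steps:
F(U, V) = 2*U*(U + V) (F(U, V) = (2*U)*(U + V) = 2*U*(U + V))
-57*(-90 + F(-9, 11)) = -57*(-90 + 2*(-9)*(-9 + 11)) = -57*(-90 + 2*(-9)*2) = -57*(-90 - 36) = -57*(-126) = 7182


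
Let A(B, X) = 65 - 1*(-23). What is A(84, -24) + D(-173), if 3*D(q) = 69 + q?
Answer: 160/3 ≈ 53.333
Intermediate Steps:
A(B, X) = 88 (A(B, X) = 65 + 23 = 88)
D(q) = 23 + q/3 (D(q) = (69 + q)/3 = 23 + q/3)
A(84, -24) + D(-173) = 88 + (23 + (1/3)*(-173)) = 88 + (23 - 173/3) = 88 - 104/3 = 160/3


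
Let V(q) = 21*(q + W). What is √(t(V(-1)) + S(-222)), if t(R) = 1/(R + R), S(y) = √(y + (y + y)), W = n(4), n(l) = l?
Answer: √(14 + 5292*I*√74)/42 ≈ 3.5927 + 3.5916*I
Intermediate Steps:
W = 4
V(q) = 84 + 21*q (V(q) = 21*(q + 4) = 21*(4 + q) = 84 + 21*q)
S(y) = √3*√y (S(y) = √(y + 2*y) = √(3*y) = √3*√y)
t(R) = 1/(2*R)
√(t(V(-1)) + S(-222)) = √(1/(2*(84 + 21*(-1))) + √3*√(-222)) = √(1/(2*(84 - 21)) + √3*(I*√222)) = √((½)/63 + 3*I*√74) = √((½)*(1/63) + 3*I*√74) = √(1/126 + 3*I*√74)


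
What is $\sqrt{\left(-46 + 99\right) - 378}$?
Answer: $5 i \sqrt{13} \approx 18.028 i$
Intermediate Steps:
$\sqrt{\left(-46 + 99\right) - 378} = \sqrt{53 - 378} = \sqrt{-325} = 5 i \sqrt{13}$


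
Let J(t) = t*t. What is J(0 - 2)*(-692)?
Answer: -2768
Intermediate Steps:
J(t) = t²
J(0 - 2)*(-692) = (0 - 2)²*(-692) = (-2)²*(-692) = 4*(-692) = -2768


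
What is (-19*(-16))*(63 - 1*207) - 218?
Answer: -43994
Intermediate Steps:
(-19*(-16))*(63 - 1*207) - 218 = 304*(63 - 207) - 218 = 304*(-144) - 218 = -43776 - 218 = -43994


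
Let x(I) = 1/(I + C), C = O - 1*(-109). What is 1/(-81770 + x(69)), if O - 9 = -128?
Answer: -59/4824429 ≈ -1.2229e-5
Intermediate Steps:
O = -119 (O = 9 - 128 = -119)
C = -10 (C = -119 - 1*(-109) = -119 + 109 = -10)
x(I) = 1/(-10 + I) (x(I) = 1/(I - 10) = 1/(-10 + I))
1/(-81770 + x(69)) = 1/(-81770 + 1/(-10 + 69)) = 1/(-81770 + 1/59) = 1/(-4824429/59) = -59/4824429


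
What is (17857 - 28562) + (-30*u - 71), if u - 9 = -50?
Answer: -9546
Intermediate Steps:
u = -41 (u = 9 - 50 = -41)
(17857 - 28562) + (-30*u - 71) = (17857 - 28562) + (-30*(-41) - 71) = -10705 + (1230 - 71) = -10705 + 1159 = -9546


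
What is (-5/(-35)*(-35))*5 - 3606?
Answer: -3631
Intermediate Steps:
(-5/(-35)*(-35))*5 - 3606 = (-5*(-1/35)*(-35))*5 - 3606 = ((1/7)*(-35))*5 - 3606 = -5*5 - 3606 = -25 - 3606 = -3631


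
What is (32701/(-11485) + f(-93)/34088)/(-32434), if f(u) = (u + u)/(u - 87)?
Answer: 6688198921/76187598330720 ≈ 8.7786e-5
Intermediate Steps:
f(u) = 2*u/(-87 + u) (f(u) = (2*u)/(-87 + u) = 2*u/(-87 + u))
(32701/(-11485) + f(-93)/34088)/(-32434) = (32701/(-11485) + (2*(-93)/(-87 - 93))/34088)/(-32434) = (32701*(-1/11485) + (2*(-93)/(-180))*(1/34088))*(-1/32434) = (-32701/11485 + (2*(-93)*(-1/180))*(1/34088))*(-1/32434) = (-32701/11485 + (31/30)*(1/34088))*(-1/32434) = (-32701/11485 + 31/1022640)*(-1/32434) = -6688198921/2349004080*(-1/32434) = 6688198921/76187598330720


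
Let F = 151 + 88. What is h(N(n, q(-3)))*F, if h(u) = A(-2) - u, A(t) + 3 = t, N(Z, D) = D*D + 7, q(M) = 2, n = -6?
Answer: -3824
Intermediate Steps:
N(Z, D) = 7 + D**2 (N(Z, D) = D**2 + 7 = 7 + D**2)
A(t) = -3 + t
F = 239
h(u) = -5 - u (h(u) = (-3 - 2) - u = -5 - u)
h(N(n, q(-3)))*F = (-5 - (7 + 2**2))*239 = (-5 - (7 + 4))*239 = (-5 - 1*11)*239 = (-5 - 11)*239 = -16*239 = -3824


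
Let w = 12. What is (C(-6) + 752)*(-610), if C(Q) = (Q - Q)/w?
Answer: -458720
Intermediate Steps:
C(Q) = 0 (C(Q) = (Q - Q)/12 = 0*(1/12) = 0)
(C(-6) + 752)*(-610) = (0 + 752)*(-610) = 752*(-610) = -458720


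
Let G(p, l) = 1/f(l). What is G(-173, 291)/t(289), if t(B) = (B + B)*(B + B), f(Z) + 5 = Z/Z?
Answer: -1/1336336 ≈ -7.4831e-7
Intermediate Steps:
f(Z) = -4 (f(Z) = -5 + Z/Z = -5 + 1 = -4)
G(p, l) = -¼ (G(p, l) = 1/(-4) = -¼)
t(B) = 4*B² (t(B) = (2*B)*(2*B) = 4*B²)
G(-173, 291)/t(289) = -1/(4*(4*289²)) = -1/(4*(4*83521)) = -¼/334084 = -¼*1/334084 = -1/1336336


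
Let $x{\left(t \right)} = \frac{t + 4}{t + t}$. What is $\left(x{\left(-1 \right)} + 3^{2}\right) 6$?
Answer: $45$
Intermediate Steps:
$x{\left(t \right)} = \frac{4 + t}{2 t}$
$\left(x{\left(-1 \right)} + 3^{2}\right) 6 = \left(\frac{4 - 1}{2 \left(-1\right)} + 3^{2}\right) 6 = \left(\frac{1}{2} \left(-1\right) 3 + 9\right) 6 = \left(- \frac{3}{2} + 9\right) 6 = \frac{15}{2} \cdot 6 = 45$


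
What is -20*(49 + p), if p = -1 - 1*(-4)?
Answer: -1040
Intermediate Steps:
p = 3 (p = -1 + 4 = 3)
-20*(49 + p) = -20*(49 + 3) = -20*52 = -1040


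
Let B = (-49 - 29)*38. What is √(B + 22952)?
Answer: 2*√4997 ≈ 141.38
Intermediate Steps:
B = -2964 (B = -78*38 = -2964)
√(B + 22952) = √(-2964 + 22952) = √19988 = 2*√4997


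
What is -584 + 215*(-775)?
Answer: -167209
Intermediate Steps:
-584 + 215*(-775) = -584 - 166625 = -167209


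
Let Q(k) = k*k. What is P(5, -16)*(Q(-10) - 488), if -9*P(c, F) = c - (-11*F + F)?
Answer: -60140/9 ≈ -6682.2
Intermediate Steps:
Q(k) = k²
P(c, F) = -10*F/9 - c/9 (P(c, F) = -(c - (-11*F + F))/9 = -(c - (-10)*F)/9 = -(c + 10*F)/9 = -10*F/9 - c/9)
P(5, -16)*(Q(-10) - 488) = (-10/9*(-16) - ⅑*5)*((-10)² - 488) = (160/9 - 5/9)*(100 - 488) = (155/9)*(-388) = -60140/9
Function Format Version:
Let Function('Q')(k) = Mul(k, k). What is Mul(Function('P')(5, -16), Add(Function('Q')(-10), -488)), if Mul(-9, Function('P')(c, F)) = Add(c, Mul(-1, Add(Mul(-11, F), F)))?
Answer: Rational(-60140, 9) ≈ -6682.2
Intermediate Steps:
Function('Q')(k) = Pow(k, 2)
Function('P')(c, F) = Add(Mul(Rational(-10, 9), F), Mul(Rational(-1, 9), c)) (Function('P')(c, F) = Mul(Rational(-1, 9), Add(c, Mul(-1, Add(Mul(-11, F), F)))) = Mul(Rational(-1, 9), Add(c, Mul(-1, Mul(-10, F)))) = Mul(Rational(-1, 9), Add(c, Mul(10, F))) = Add(Mul(Rational(-10, 9), F), Mul(Rational(-1, 9), c)))
Mul(Function('P')(5, -16), Add(Function('Q')(-10), -488)) = Mul(Add(Mul(Rational(-10, 9), -16), Mul(Rational(-1, 9), 5)), Add(Pow(-10, 2), -488)) = Mul(Add(Rational(160, 9), Rational(-5, 9)), Add(100, -488)) = Mul(Rational(155, 9), -388) = Rational(-60140, 9)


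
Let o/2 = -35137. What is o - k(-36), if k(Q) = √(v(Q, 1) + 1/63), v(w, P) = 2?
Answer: -70274 - √889/21 ≈ -70275.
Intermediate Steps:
o = -70274 (o = 2*(-35137) = -70274)
k(Q) = √889/21 (k(Q) = √(2 + 1/63) = √(127/63) = √889/21)
o - k(-36) = -70274 - √889/21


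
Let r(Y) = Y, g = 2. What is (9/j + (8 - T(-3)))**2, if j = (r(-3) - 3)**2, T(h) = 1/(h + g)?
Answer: 1369/16 ≈ 85.563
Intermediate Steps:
T(h) = 1/(2 + h) (T(h) = 1/(h + 2) = 1/(2 + h))
j = 36 (j = (-3 - 3)**2 = (-6)**2 = 36)
(9/j + (8 - T(-3)))**2 = (9/36 + (8 - 1/(2 - 3)))**2 = (9*(1/36) + (8 - 1/(-1)))**2 = (1/4 + (8 - 1*(-1)))**2 = (1/4 + (8 + 1))**2 = (1/4 + 9)**2 = (37/4)**2 = 1369/16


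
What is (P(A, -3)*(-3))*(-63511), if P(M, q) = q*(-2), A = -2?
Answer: 1143198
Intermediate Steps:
P(M, q) = -2*q
(P(A, -3)*(-3))*(-63511) = (-2*(-3)*(-3))*(-63511) = (6*(-3))*(-63511) = -18*(-63511) = 1143198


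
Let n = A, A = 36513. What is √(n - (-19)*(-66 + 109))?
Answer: √37330 ≈ 193.21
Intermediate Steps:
n = 36513
√(n - (-19)*(-66 + 109)) = √(36513 - (-19)*(-66 + 109)) = √(36513 - (-19)*43) = √(36513 - 1*(-817)) = √(36513 + 817) = √37330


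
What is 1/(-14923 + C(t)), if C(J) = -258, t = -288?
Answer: -1/15181 ≈ -6.5872e-5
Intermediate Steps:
1/(-14923 + C(t)) = 1/(-14923 - 258) = 1/(-15181) = -1/15181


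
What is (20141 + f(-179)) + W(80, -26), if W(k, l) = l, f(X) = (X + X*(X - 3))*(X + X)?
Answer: -11578727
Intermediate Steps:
f(X) = 2*X*(X + X*(-3 + X)) (f(X) = (X + X*(-3 + X))*(2*X) = 2*X*(X + X*(-3 + X)))
(20141 + f(-179)) + W(80, -26) = (20141 + 2*(-179)**2*(-2 - 179)) - 26 = (20141 + 2*32041*(-181)) - 26 = (20141 - 11598842) - 26 = -11578701 - 26 = -11578727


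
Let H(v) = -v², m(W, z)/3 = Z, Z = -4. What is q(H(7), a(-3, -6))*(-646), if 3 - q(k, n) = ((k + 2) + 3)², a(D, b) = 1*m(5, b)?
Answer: 1248718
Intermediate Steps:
m(W, z) = -12 (m(W, z) = 3*(-4) = -12)
a(D, b) = -12 (a(D, b) = 1*(-12) = -12)
q(k, n) = 3 - (5 + k)² (q(k, n) = 3 - ((k + 2) + 3)² = 3 - ((2 + k) + 3)² = 3 - (5 + k)²)
q(H(7), a(-3, -6))*(-646) = (3 - (5 - 1*7²)²)*(-646) = (3 - (5 - 1*49)²)*(-646) = (3 - (5 - 49)²)*(-646) = (3 - 1*(-44)²)*(-646) = (3 - 1*1936)*(-646) = (3 - 1936)*(-646) = -1933*(-646) = 1248718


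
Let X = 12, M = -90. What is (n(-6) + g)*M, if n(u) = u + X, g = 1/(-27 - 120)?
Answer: -26430/49 ≈ -539.39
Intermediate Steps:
g = -1/147 (g = 1/(-147) = -1/147 ≈ -0.0068027)
n(u) = 12 + u (n(u) = u + 12 = 12 + u)
(n(-6) + g)*M = ((12 - 6) - 1/147)*(-90) = (6 - 1/147)*(-90) = (881/147)*(-90) = -26430/49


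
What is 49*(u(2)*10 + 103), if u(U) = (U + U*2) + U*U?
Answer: 9947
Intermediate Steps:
u(U) = U² + 3*U (u(U) = (U + 2*U) + U² = 3*U + U² = U² + 3*U)
49*(u(2)*10 + 103) = 49*((2*(3 + 2))*10 + 103) = 49*((2*5)*10 + 103) = 49*(10*10 + 103) = 49*(100 + 103) = 49*203 = 9947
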